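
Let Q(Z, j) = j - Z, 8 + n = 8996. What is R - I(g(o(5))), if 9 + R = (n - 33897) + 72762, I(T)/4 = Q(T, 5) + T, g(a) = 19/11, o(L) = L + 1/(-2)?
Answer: 47824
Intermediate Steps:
n = 8988 (n = -8 + 8996 = 8988)
o(L) = -½ + L (o(L) = L - ½ = -½ + L)
g(a) = 19/11 (g(a) = 19*(1/11) = 19/11)
I(T) = 20 (I(T) = 4*((5 - T) + T) = 4*5 = 20)
R = 47844 (R = -9 + ((8988 - 33897) + 72762) = -9 + (-24909 + 72762) = -9 + 47853 = 47844)
R - I(g(o(5))) = 47844 - 1*20 = 47844 - 20 = 47824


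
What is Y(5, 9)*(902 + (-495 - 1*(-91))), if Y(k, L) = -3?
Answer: -1494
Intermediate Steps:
Y(5, 9)*(902 + (-495 - 1*(-91))) = -3*(902 + (-495 - 1*(-91))) = -3*(902 + (-495 + 91)) = -3*(902 - 404) = -3*498 = -1494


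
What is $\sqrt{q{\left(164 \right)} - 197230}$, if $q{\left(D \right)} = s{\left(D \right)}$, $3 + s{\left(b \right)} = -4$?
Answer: $i \sqrt{197237} \approx 444.11 i$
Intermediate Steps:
$s{\left(b \right)} = -7$ ($s{\left(b \right)} = -3 - 4 = -7$)
$q{\left(D \right)} = -7$
$\sqrt{q{\left(164 \right)} - 197230} = \sqrt{-7 - 197230} = \sqrt{-197237} = i \sqrt{197237}$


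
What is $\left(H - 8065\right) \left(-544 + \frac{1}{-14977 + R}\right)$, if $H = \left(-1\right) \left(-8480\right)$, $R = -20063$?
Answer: $- \frac{1582126163}{7008} \approx -2.2576 \cdot 10^{5}$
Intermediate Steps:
$H = 8480$
$\left(H - 8065\right) \left(-544 + \frac{1}{-14977 + R}\right) = \left(8480 - 8065\right) \left(-544 + \frac{1}{-14977 - 20063}\right) = 415 \left(-544 + \frac{1}{-35040}\right) = 415 \left(-544 - \frac{1}{35040}\right) = 415 \left(- \frac{19061761}{35040}\right) = - \frac{1582126163}{7008}$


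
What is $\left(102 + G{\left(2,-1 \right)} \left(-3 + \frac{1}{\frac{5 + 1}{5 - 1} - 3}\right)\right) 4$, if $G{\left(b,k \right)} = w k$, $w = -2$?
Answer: $\frac{1136}{3} \approx 378.67$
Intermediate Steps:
$G{\left(b,k \right)} = - 2 k$
$\left(102 + G{\left(2,-1 \right)} \left(-3 + \frac{1}{\frac{5 + 1}{5 - 1} - 3}\right)\right) 4 = \left(102 + \left(-2\right) \left(-1\right) \left(-3 + \frac{1}{\frac{5 + 1}{5 - 1} - 3}\right)\right) 4 = \left(102 + 2 \left(-3 + \frac{1}{\frac{6}{4} - 3}\right)\right) 4 = \left(102 + 2 \left(-3 + \frac{1}{6 \cdot \frac{1}{4} - 3}\right)\right) 4 = \left(102 + 2 \left(-3 + \frac{1}{\frac{3}{2} - 3}\right)\right) 4 = \left(102 + 2 \left(-3 + \frac{1}{- \frac{3}{2}}\right)\right) 4 = \left(102 + 2 \left(-3 - \frac{2}{3}\right)\right) 4 = \left(102 + 2 \left(- \frac{11}{3}\right)\right) 4 = \left(102 - \frac{22}{3}\right) 4 = \frac{284}{3} \cdot 4 = \frac{1136}{3}$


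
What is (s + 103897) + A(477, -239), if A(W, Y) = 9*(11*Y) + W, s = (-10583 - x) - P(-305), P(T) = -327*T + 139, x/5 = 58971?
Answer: -324599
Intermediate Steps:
x = 294855 (x = 5*58971 = 294855)
P(T) = 139 - 327*T
s = -405312 (s = (-10583 - 1*294855) - (139 - 327*(-305)) = (-10583 - 294855) - (139 + 99735) = -305438 - 1*99874 = -305438 - 99874 = -405312)
A(W, Y) = W + 99*Y (A(W, Y) = 99*Y + W = W + 99*Y)
(s + 103897) + A(477, -239) = (-405312 + 103897) + (477 + 99*(-239)) = -301415 + (477 - 23661) = -301415 - 23184 = -324599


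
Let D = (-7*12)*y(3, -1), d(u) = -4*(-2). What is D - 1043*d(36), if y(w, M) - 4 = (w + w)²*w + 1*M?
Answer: -17668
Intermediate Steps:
d(u) = 8
y(w, M) = 4 + M + 4*w³ (y(w, M) = 4 + ((w + w)²*w + 1*M) = 4 + ((2*w)²*w + M) = 4 + ((4*w²)*w + M) = 4 + (4*w³ + M) = 4 + (M + 4*w³) = 4 + M + 4*w³)
D = -9324 (D = (-7*12)*(4 - 1 + 4*3³) = -84*(4 - 1 + 4*27) = -84*(4 - 1 + 108) = -84*111 = -9324)
D - 1043*d(36) = -9324 - 1043*8 = -9324 - 8344 = -17668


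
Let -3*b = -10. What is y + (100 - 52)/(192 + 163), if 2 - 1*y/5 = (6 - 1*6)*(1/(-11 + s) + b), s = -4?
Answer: 3598/355 ≈ 10.135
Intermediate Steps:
b = 10/3 (b = -⅓*(-10) = 10/3 ≈ 3.3333)
y = 10 (y = 10 - 5*(6 - 1*6)*(1/(-11 - 4) + 10/3) = 10 - 5*(6 - 6)*(1/(-15) + 10/3) = 10 - 0*(-1/15 + 10/3) = 10 - 0*49/15 = 10 - 5*0 = 10 + 0 = 10)
y + (100 - 52)/(192 + 163) = 10 + (100 - 52)/(192 + 163) = 10 + 48/355 = 3598/355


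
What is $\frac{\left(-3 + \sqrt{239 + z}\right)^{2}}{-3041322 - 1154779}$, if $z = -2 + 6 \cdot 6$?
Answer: $- \frac{282}{4196101} + \frac{6 \sqrt{273}}{4196101} \approx -4.3579 \cdot 10^{-5}$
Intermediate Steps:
$z = 34$ ($z = -2 + 36 = 34$)
$\frac{\left(-3 + \sqrt{239 + z}\right)^{2}}{-3041322 - 1154779} = \frac{\left(-3 + \sqrt{239 + 34}\right)^{2}}{-3041322 - 1154779} = \frac{\left(-3 + \sqrt{273}\right)^{2}}{-3041322 - 1154779} = \frac{\left(-3 + \sqrt{273}\right)^{2}}{-4196101} = \left(-3 + \sqrt{273}\right)^{2} \left(- \frac{1}{4196101}\right) = - \frac{\left(-3 + \sqrt{273}\right)^{2}}{4196101}$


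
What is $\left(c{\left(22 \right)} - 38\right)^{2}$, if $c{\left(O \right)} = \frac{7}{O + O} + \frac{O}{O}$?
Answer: $\frac{2627641}{1936} \approx 1357.3$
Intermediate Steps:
$c{\left(O \right)} = 1 + \frac{7}{2 O}$ ($c{\left(O \right)} = \frac{7}{2 O} + 1 = 1 + \frac{7}{2 O}$)
$\left(c{\left(22 \right)} - 38\right)^{2} = \left(\frac{\frac{7}{2} + 22}{22} - 38\right)^{2} = \left(\frac{1}{22} \cdot \frac{51}{2} - 38\right)^{2} = \left(\frac{51}{44} - 38\right)^{2} = \left(- \frac{1621}{44}\right)^{2} = \frac{2627641}{1936}$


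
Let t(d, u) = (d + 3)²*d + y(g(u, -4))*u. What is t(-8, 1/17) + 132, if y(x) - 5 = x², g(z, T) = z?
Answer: -332638/4913 ≈ -67.706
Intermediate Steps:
y(x) = 5 + x²
t(d, u) = d*(3 + d)² + u*(5 + u²) (t(d, u) = (d + 3)²*d + (5 + u²)*u = (3 + d)²*d + u*(5 + u²) = d*(3 + d)² + u*(5 + u²))
t(-8, 1/17) + 132 = (-8*(3 - 8)² + (5 + (1/17)²)/17) + 132 = (-8*(-5)² + (5 + (1/17)²)/17) + 132 = (-8*25 + (5 + 1/289)/17) + 132 = (-200 + (1/17)*(1446/289)) + 132 = (-200 + 1446/4913) + 132 = -981154/4913 + 132 = -332638/4913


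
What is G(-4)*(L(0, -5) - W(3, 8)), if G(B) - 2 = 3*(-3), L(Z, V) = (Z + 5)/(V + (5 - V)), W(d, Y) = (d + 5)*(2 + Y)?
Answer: 553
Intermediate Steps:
W(d, Y) = (2 + Y)*(5 + d) (W(d, Y) = (5 + d)*(2 + Y) = (2 + Y)*(5 + d))
L(Z, V) = 1 + Z/5 (L(Z, V) = (5 + Z)/5 = (5 + Z)*(⅕) = 1 + Z/5)
G(B) = -7 (G(B) = 2 + 3*(-3) = 2 - 9 = -7)
G(-4)*(L(0, -5) - W(3, 8)) = -7*((1 + (⅕)*0) - (10 + 2*3 + 5*8 + 8*3)) = -7*((1 + 0) - (10 + 6 + 40 + 24)) = -7*(1 - 1*80) = -7*(1 - 80) = -7*(-79) = 553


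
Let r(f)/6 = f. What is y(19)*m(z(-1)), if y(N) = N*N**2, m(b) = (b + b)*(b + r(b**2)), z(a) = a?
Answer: -68590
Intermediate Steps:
r(f) = 6*f
m(b) = 2*b*(b + 6*b**2) (m(b) = (b + b)*(b + 6*b**2) = (2*b)*(b + 6*b**2) = 2*b*(b + 6*b**2))
y(N) = N**3
y(19)*m(z(-1)) = 19**3*((-1)**2*(2 + 12*(-1))) = 6859*(1*(2 - 12)) = 6859*(1*(-10)) = 6859*(-10) = -68590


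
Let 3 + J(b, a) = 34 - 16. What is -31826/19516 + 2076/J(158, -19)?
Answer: 6672971/48790 ≈ 136.77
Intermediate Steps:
J(b, a) = 15 (J(b, a) = -3 + (34 - 16) = -3 + 18 = 15)
-31826/19516 + 2076/J(158, -19) = -31826/19516 + 2076/15 = -31826*1/19516 + 2076*(1/15) = -15913/9758 + 692/5 = 6672971/48790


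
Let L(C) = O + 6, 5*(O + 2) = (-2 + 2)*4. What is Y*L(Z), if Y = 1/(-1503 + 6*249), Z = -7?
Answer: -4/9 ≈ -0.44444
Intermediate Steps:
O = -2 (O = -2 + ((-2 + 2)*4)/5 = -2 + (0*4)/5 = -2 + (1/5)*0 = -2 + 0 = -2)
Y = -1/9 (Y = 1/(-1503 + 1494) = 1/(-9) = -1/9 ≈ -0.11111)
L(C) = 4 (L(C) = -2 + 6 = 4)
Y*L(Z) = -1/9*4 = -4/9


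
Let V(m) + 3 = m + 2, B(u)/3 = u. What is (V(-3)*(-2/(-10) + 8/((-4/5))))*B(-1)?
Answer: -588/5 ≈ -117.60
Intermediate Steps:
B(u) = 3*u
V(m) = -1 + m (V(m) = -3 + (m + 2) = -3 + (2 + m) = -1 + m)
(V(-3)*(-2/(-10) + 8/((-4/5))))*B(-1) = ((-1 - 3)*(-2/(-10) + 8/((-4/5))))*(3*(-1)) = -4*(-2*(-1/10) + 8/((-4*1/5)))*(-3) = -4*(1/5 + 8/(-4/5))*(-3) = -4*(1/5 + 8*(-5/4))*(-3) = -4*(1/5 - 10)*(-3) = -4*(-49/5)*(-3) = (196/5)*(-3) = -588/5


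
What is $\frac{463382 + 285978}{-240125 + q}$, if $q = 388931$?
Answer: $\frac{374680}{74403} \approx 5.0358$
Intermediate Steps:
$\frac{463382 + 285978}{-240125 + q} = \frac{463382 + 285978}{-240125 + 388931} = \frac{749360}{148806} = 749360 \cdot \frac{1}{148806} = \frac{374680}{74403}$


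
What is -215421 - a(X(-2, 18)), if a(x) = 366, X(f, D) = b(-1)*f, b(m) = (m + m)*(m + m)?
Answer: -215787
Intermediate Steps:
b(m) = 4*m**2 (b(m) = (2*m)*(2*m) = 4*m**2)
X(f, D) = 4*f (X(f, D) = (4*(-1)**2)*f = (4*1)*f = 4*f)
-215421 - a(X(-2, 18)) = -215421 - 1*366 = -215421 - 366 = -215787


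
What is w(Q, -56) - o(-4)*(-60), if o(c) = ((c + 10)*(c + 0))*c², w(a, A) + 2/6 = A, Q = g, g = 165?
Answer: -69289/3 ≈ -23096.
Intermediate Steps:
Q = 165
w(a, A) = -⅓ + A
o(c) = c³*(10 + c) (o(c) = ((10 + c)*c)*c² = (c*(10 + c))*c² = c³*(10 + c))
w(Q, -56) - o(-4)*(-60) = (-⅓ - 56) - (-4)³*(10 - 4)*(-60) = -169/3 - (-64*6)*(-60) = -169/3 - (-384)*(-60) = -169/3 - 1*23040 = -169/3 - 23040 = -69289/3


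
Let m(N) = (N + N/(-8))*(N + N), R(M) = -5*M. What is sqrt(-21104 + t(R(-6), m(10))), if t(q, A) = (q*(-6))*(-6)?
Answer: 2*I*sqrt(5006) ≈ 141.51*I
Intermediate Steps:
m(N) = 7*N**2/4 (m(N) = (N + N*(-1/8))*(2*N) = (N - N/8)*(2*N) = (7*N/8)*(2*N) = 7*N**2/4)
t(q, A) = 36*q (t(q, A) = -6*q*(-6) = 36*q)
sqrt(-21104 + t(R(-6), m(10))) = sqrt(-21104 + 36*(-5*(-6))) = sqrt(-21104 + 36*30) = sqrt(-21104 + 1080) = sqrt(-20024) = 2*I*sqrt(5006)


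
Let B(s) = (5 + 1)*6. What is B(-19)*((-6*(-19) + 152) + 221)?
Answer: 17532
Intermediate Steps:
B(s) = 36 (B(s) = 6*6 = 36)
B(-19)*((-6*(-19) + 152) + 221) = 36*((-6*(-19) + 152) + 221) = 36*((114 + 152) + 221) = 36*(266 + 221) = 36*487 = 17532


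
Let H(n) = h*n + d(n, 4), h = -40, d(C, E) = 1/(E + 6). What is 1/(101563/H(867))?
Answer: -346799/1015630 ≈ -0.34146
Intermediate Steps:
d(C, E) = 1/(6 + E)
H(n) = ⅒ - 40*n (H(n) = -40*n + 1/(6 + 4) = -40*n + 1/10 = -40*n + ⅒ = ⅒ - 40*n)
1/(101563/H(867)) = 1/(101563/(⅒ - 40*867)) = 1/(101563/(⅒ - 34680)) = 1/(101563/(-346799/10)) = 1/(101563*(-10/346799)) = 1/(-1015630/346799) = -346799/1015630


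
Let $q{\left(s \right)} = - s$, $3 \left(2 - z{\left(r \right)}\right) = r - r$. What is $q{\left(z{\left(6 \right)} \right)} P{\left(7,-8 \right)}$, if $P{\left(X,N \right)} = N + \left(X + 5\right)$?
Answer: $-8$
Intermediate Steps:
$z{\left(r \right)} = 2$ ($z{\left(r \right)} = 2 - \frac{r - r}{3} = 2 - 0 = 2 + 0 = 2$)
$P{\left(X,N \right)} = 5 + N + X$ ($P{\left(X,N \right)} = N + \left(5 + X\right) = 5 + N + X$)
$q{\left(z{\left(6 \right)} \right)} P{\left(7,-8 \right)} = \left(-1\right) 2 \left(5 - 8 + 7\right) = \left(-2\right) 4 = -8$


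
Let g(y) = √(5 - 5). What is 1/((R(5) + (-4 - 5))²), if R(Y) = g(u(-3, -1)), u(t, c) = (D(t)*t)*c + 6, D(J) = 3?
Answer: 1/81 ≈ 0.012346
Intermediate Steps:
u(t, c) = 6 + 3*c*t (u(t, c) = (3*t)*c + 6 = 3*c*t + 6 = 6 + 3*c*t)
g(y) = 0 (g(y) = √0 = 0)
R(Y) = 0
1/((R(5) + (-4 - 5))²) = 1/((0 + (-4 - 5))²) = 1/((0 - 9)²) = 1/((-9)²) = 1/81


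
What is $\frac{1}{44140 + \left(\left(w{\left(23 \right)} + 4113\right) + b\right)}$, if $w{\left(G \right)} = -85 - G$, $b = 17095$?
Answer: $\frac{1}{65240} \approx 1.5328 \cdot 10^{-5}$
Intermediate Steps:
$\frac{1}{44140 + \left(\left(w{\left(23 \right)} + 4113\right) + b\right)} = \frac{1}{44140 + \left(\left(\left(-85 - 23\right) + 4113\right) + 17095\right)} = \frac{1}{44140 + \left(\left(-108 + 4113\right) + 17095\right)} = \frac{1}{44140 + \left(4005 + 17095\right)} = \frac{1}{44140 + 21100} = \frac{1}{65240}$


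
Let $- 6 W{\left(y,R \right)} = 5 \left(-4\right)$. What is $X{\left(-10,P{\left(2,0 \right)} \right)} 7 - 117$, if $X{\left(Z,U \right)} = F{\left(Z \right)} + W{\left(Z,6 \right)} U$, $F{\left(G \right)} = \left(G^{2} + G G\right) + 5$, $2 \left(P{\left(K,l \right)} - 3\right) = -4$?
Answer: $\frac{4024}{3} \approx 1341.3$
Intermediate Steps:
$P{\left(K,l \right)} = 1$ ($P{\left(K,l \right)} = 3 + \frac{1}{2} \left(-4\right) = 3 - 2 = 1$)
$F{\left(G \right)} = 5 + 2 G^{2}$ ($F{\left(G \right)} = \left(G^{2} + G^{2}\right) + 5 = 2 G^{2} + 5 = 5 + 2 G^{2}$)
$W{\left(y,R \right)} = \frac{10}{3}$ ($W{\left(y,R \right)} = - \frac{5 \left(-4\right)}{6} = \left(- \frac{1}{6}\right) \left(-20\right) = \frac{10}{3}$)
$X{\left(Z,U \right)} = 5 + 2 Z^{2} + \frac{10 U}{3}$ ($X{\left(Z,U \right)} = \left(5 + 2 Z^{2}\right) + \frac{10 U}{3} = 5 + 2 Z^{2} + \frac{10 U}{3}$)
$X{\left(-10,P{\left(2,0 \right)} \right)} 7 - 117 = \left(5 + 2 \left(-10\right)^{2} + \frac{10}{3} \cdot 1\right) 7 - 117 = \left(5 + 2 \cdot 100 + \frac{10}{3}\right) 7 - 117 = \left(5 + 200 + \frac{10}{3}\right) 7 - 117 = \frac{625}{3} \cdot 7 - 117 = \frac{4375}{3} - 117 = \frac{4024}{3}$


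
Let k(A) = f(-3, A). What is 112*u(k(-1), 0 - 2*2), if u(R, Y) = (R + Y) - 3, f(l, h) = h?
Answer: -896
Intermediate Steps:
k(A) = A
u(R, Y) = -3 + R + Y
112*u(k(-1), 0 - 2*2) = 112*(-3 - 1 + (0 - 2*2)) = 112*(-3 - 1 + (0 - 4)) = 112*(-3 - 1 - 4) = 112*(-8) = -896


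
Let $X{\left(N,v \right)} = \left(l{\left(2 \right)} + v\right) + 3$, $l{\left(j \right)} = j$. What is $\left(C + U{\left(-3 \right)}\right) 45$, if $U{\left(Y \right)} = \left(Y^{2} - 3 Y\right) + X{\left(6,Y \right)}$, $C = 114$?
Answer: $6030$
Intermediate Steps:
$X{\left(N,v \right)} = 5 + v$ ($X{\left(N,v \right)} = \left(2 + v\right) + 3 = 5 + v$)
$U{\left(Y \right)} = 5 + Y^{2} - 2 Y$ ($U{\left(Y \right)} = \left(Y^{2} - 3 Y\right) + \left(5 + Y\right) = 5 + Y^{2} - 2 Y$)
$\left(C + U{\left(-3 \right)}\right) 45 = \left(114 + \left(5 + \left(-3\right)^{2} - -6\right)\right) 45 = \left(114 + \left(5 + 9 + 6\right)\right) 45 = \left(114 + 20\right) 45 = 134 \cdot 45 = 6030$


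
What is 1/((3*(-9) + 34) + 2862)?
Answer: 1/2869 ≈ 0.00034855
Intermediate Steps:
1/((3*(-9) + 34) + 2862) = 1/((-27 + 34) + 2862) = 1/(7 + 2862) = 1/2869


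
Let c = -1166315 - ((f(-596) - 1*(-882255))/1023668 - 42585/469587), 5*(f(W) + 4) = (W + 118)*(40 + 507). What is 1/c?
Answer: -801168641860/934415581438431981 ≈ -8.5740e-7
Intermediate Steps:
f(W) = 64526/5 + 547*W/5 (f(W) = -4 + ((W + 118)*(40 + 507))/5 = -4 + ((118 + W)*547)/5 = -4 + (64546 + 547*W)/5 = -4 + (64546/5 + 547*W/5) = 64526/5 + 547*W/5)
c = -934415581438431981/801168641860 (c = -1166315 - (((64526/5 + (547/5)*(-596)) - 1*(-882255))/1023668 - 42585/469587) = -1166315 - (((64526/5 - 326012/5) + 882255)*(1/1023668) - 42585*1/469587) = -1166315 - ((-261486/5 + 882255)*(1/1023668) - 14195/156529) = -1166315 - ((4149789/5)*(1/1023668) - 14195/156529) = -1166315 - (4149789/5118340 - 14195/156529) = -1166315 - 1*576907486081/801168641860 = -1166315 - 576907486081/801168641860 = -934415581438431981/801168641860 ≈ -1.1663e+6)
1/c = 1/(-934415581438431981/801168641860) = -801168641860/934415581438431981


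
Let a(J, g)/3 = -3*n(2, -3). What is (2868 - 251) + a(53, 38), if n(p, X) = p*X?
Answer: 2671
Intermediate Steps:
n(p, X) = X*p
a(J, g) = 54 (a(J, g) = 3*(-(-9)*2) = 3*(-3*(-6)) = 3*18 = 54)
(2868 - 251) + a(53, 38) = (2868 - 251) + 54 = 2617 + 54 = 2671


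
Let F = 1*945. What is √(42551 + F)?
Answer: 2*√10874 ≈ 208.56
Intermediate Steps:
F = 945
√(42551 + F) = √(42551 + 945) = √43496 = 2*√10874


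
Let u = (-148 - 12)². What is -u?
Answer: -25600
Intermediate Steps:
u = 25600 (u = (-160)² = 25600)
-u = -1*25600 = -25600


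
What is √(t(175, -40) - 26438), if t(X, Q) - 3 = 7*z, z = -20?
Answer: 5*I*√1063 ≈ 163.02*I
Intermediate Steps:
t(X, Q) = -137 (t(X, Q) = 3 + 7*(-20) = 3 - 140 = -137)
√(t(175, -40) - 26438) = √(-137 - 26438) = √(-26575) = 5*I*√1063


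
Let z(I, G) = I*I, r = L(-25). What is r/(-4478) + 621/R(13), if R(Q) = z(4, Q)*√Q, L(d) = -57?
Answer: 57/4478 + 621*√13/208 ≈ 10.777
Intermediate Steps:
r = -57
z(I, G) = I²
R(Q) = 16*√Q (R(Q) = 4²*√Q = 16*√Q)
r/(-4478) + 621/R(13) = -57/(-4478) + 621/((16*√13)) = -57*(-1/4478) + 621*(√13/208) = 57/4478 + 621*√13/208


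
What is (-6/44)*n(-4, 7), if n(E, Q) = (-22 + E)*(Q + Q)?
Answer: 546/11 ≈ 49.636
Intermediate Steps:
n(E, Q) = 2*Q*(-22 + E) (n(E, Q) = (-22 + E)*(2*Q) = 2*Q*(-22 + E))
(-6/44)*n(-4, 7) = (-6/44)*(2*7*(-22 - 4)) = (-6*1/44)*(2*7*(-26)) = -3/22*(-364) = 546/11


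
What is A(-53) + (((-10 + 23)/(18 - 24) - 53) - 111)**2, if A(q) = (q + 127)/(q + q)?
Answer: 52681145/1908 ≈ 27611.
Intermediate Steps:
A(q) = (127 + q)/(2*q) (A(q) = (127 + q)/((2*q)) = (127 + q)*(1/(2*q)) = (127 + q)/(2*q))
A(-53) + (((-10 + 23)/(18 - 24) - 53) - 111)**2 = (1/2)*(127 - 53)/(-53) + (((-10 + 23)/(18 - 24) - 53) - 111)**2 = (1/2)*(-1/53)*74 + ((13/(-6) - 53) - 111)**2 = -37/53 + ((13*(-1/6) - 53) - 111)**2 = -37/53 + ((-13/6 - 53) - 111)**2 = -37/53 + (-331/6 - 111)**2 = -37/53 + (-997/6)**2 = -37/53 + 994009/36 = 52681145/1908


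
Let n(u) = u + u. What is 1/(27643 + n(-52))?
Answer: 1/27539 ≈ 3.6312e-5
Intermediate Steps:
n(u) = 2*u
1/(27643 + n(-52)) = 1/(27643 + 2*(-52)) = 1/(27643 - 104) = 1/27539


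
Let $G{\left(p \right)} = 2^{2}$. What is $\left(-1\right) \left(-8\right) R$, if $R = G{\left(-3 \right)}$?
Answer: $32$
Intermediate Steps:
$G{\left(p \right)} = 4$
$R = 4$
$\left(-1\right) \left(-8\right) R = \left(-1\right) \left(-8\right) 4 = 8 \cdot 4 = 32$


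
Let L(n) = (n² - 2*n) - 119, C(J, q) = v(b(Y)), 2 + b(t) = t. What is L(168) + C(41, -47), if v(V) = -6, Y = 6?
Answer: 27763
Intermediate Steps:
b(t) = -2 + t
C(J, q) = -6
L(n) = -119 + n² - 2*n
L(168) + C(41, -47) = (-119 + 168² - 2*168) - 6 = (-119 + 28224 - 336) - 6 = 27769 - 6 = 27763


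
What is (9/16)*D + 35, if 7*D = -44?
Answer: 881/28 ≈ 31.464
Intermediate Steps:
D = -44/7 (D = (⅐)*(-44) = -44/7 ≈ -6.2857)
(9/16)*D + 35 = (9/16)*(-44/7) + 35 = -99/28 + 35 = 881/28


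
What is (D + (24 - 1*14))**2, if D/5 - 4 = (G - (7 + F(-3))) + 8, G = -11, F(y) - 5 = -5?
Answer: 400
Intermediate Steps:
F(y) = 0 (F(y) = 5 - 5 = 0)
D = -30 (D = 20 + 5*((-11 - (7 + 0)) + 8) = 20 + 5*((-11 - 1*7) + 8) = 20 + 5*((-11 - 7) + 8) = 20 + 5*(-18 + 8) = 20 + 5*(-10) = 20 - 50 = -30)
(D + (24 - 1*14))**2 = (-30 + (24 - 1*14))**2 = (-30 + (24 - 14))**2 = (-30 + 10)**2 = (-20)**2 = 400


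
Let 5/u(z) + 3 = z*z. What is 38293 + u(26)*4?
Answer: 25771209/673 ≈ 38293.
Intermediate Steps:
u(z) = 5/(-3 + z**2) (u(z) = 5/(-3 + z*z) = 5/(-3 + z**2))
38293 + u(26)*4 = 38293 + (5/(-3 + 26**2))*4 = 38293 + (5/(-3 + 676))*4 = 38293 + (5/673)*4 = 38293 + 20/673 = 25771209/673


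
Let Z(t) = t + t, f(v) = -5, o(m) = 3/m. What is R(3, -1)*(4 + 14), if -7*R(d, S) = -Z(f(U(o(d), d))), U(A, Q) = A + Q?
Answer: -180/7 ≈ -25.714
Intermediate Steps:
Z(t) = 2*t
R(d, S) = -10/7 (R(d, S) = -(-1)*2*(-5)/7 = -(-1)*(-10)/7 = -1/7*10 = -10/7)
R(3, -1)*(4 + 14) = -10*(4 + 14)/7 = -10/7*18 = -180/7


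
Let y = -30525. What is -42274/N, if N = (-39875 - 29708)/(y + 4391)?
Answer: -1104788716/69583 ≈ -15877.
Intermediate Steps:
N = 69583/26134 (N = (-39875 - 29708)/(-30525 + 4391) = -69583/(-26134) = -69583*(-1/26134) = 69583/26134 ≈ 2.6625)
-42274/N = -42274/69583/26134 = -42274*26134/69583 = -1104788716/69583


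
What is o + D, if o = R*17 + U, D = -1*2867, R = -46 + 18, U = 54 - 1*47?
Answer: -3336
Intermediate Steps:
U = 7 (U = 54 - 47 = 7)
R = -28
D = -2867
o = -469 (o = -28*17 + 7 = -476 + 7 = -469)
o + D = -469 - 2867 = -3336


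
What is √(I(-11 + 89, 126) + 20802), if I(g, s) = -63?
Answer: √20739 ≈ 144.01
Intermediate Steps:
√(I(-11 + 89, 126) + 20802) = √(-63 + 20802) = √20739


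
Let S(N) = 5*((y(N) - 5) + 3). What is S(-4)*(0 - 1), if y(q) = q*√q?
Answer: 10 + 40*I ≈ 10.0 + 40.0*I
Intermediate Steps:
y(q) = q^(3/2)
S(N) = -10 + 5*N^(3/2) (S(N) = 5*((N^(3/2) - 5) + 3) = 5*((-5 + N^(3/2)) + 3) = 5*(-2 + N^(3/2)) = -10 + 5*N^(3/2))
S(-4)*(0 - 1) = (-10 + 5*(-4)^(3/2))*(0 - 1) = (-10 + 5*(-8*I))*(-1) = (-10 - 40*I)*(-1) = 10 + 40*I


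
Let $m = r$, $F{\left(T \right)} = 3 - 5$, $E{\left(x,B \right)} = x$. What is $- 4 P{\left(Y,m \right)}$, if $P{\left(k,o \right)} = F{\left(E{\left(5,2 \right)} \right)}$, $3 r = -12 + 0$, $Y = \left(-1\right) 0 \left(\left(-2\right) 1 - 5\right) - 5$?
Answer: $8$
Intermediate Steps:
$F{\left(T \right)} = -2$ ($F{\left(T \right)} = 3 - 5 = -2$)
$Y = -5$ ($Y = 0 \left(-2 - 5\right) - 5 = 0 \left(-7\right) - 5 = 0 - 5 = -5$)
$r = -4$ ($r = \frac{-12 + 0}{3} = \frac{1}{3} \left(-12\right) = -4$)
$m = -4$
$P{\left(k,o \right)} = -2$
$- 4 P{\left(Y,m \right)} = \left(-4\right) \left(-2\right) = 8$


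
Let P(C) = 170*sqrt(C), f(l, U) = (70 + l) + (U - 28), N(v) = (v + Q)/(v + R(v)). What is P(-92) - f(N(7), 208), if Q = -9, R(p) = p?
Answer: -1749/7 + 340*I*sqrt(23) ≈ -249.86 + 1630.6*I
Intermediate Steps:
N(v) = (-9 + v)/(2*v) (N(v) = (v - 9)/(v + v) = (-9 + v)/((2*v)) = (-9 + v)*(1/(2*v)) = (-9 + v)/(2*v))
f(l, U) = 42 + U + l (f(l, U) = (70 + l) + (-28 + U) = 42 + U + l)
P(-92) - f(N(7), 208) = 170*sqrt(-92) - (42 + 208 + (1/2)*(-9 + 7)/7) = 170*(2*I*sqrt(23)) - (42 + 208 + (1/2)*(1/7)*(-2)) = 340*I*sqrt(23) - (42 + 208 - 1/7) = 340*I*sqrt(23) - 1*1749/7 = 340*I*sqrt(23) - 1749/7 = -1749/7 + 340*I*sqrt(23)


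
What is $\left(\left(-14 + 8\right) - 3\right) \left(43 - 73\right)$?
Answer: $270$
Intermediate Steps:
$\left(\left(-14 + 8\right) - 3\right) \left(43 - 73\right) = \left(-6 - 3\right) \left(-30\right) = \left(-9\right) \left(-30\right) = 270$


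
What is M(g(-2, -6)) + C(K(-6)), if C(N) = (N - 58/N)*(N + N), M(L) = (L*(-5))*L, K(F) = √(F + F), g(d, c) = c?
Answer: -320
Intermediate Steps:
K(F) = √2*√F (K(F) = √(2*F) = √2*√F)
M(L) = -5*L² (M(L) = (-5*L)*L = -5*L²)
C(N) = 2*N*(N - 58/N) (C(N) = (N - 58/N)*(2*N) = 2*N*(N - 58/N))
M(g(-2, -6)) + C(K(-6)) = -5*(-6)² + (-116 + 2*(√2*√(-6))²) = -5*36 + (-116 + 2*(√2*(I*√6))²) = -180 + (-116 + 2*(2*I*√3)²) = -180 + (-116 + 2*(-12)) = -180 + (-116 - 24) = -180 - 140 = -320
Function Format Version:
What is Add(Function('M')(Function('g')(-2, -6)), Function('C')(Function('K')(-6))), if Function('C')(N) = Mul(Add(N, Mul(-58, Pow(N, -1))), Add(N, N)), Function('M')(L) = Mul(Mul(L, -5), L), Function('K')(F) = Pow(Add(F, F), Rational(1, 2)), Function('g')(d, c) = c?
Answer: -320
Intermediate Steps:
Function('K')(F) = Mul(Pow(2, Rational(1, 2)), Pow(F, Rational(1, 2))) (Function('K')(F) = Pow(Mul(2, F), Rational(1, 2)) = Mul(Pow(2, Rational(1, 2)), Pow(F, Rational(1, 2))))
Function('M')(L) = Mul(-5, Pow(L, 2)) (Function('M')(L) = Mul(Mul(-5, L), L) = Mul(-5, Pow(L, 2)))
Function('C')(N) = Mul(2, N, Add(N, Mul(-58, Pow(N, -1)))) (Function('C')(N) = Mul(Add(N, Mul(-58, Pow(N, -1))), Mul(2, N)) = Mul(2, N, Add(N, Mul(-58, Pow(N, -1)))))
Add(Function('M')(Function('g')(-2, -6)), Function('C')(Function('K')(-6))) = Add(Mul(-5, Pow(-6, 2)), Add(-116, Mul(2, Pow(Mul(Pow(2, Rational(1, 2)), Pow(-6, Rational(1, 2))), 2)))) = Add(Mul(-5, 36), Add(-116, Mul(2, Pow(Mul(Pow(2, Rational(1, 2)), Mul(I, Pow(6, Rational(1, 2)))), 2)))) = Add(-180, Add(-116, Mul(2, Pow(Mul(2, I, Pow(3, Rational(1, 2))), 2)))) = Add(-180, Add(-116, Mul(2, -12))) = Add(-180, Add(-116, -24)) = Add(-180, -140) = -320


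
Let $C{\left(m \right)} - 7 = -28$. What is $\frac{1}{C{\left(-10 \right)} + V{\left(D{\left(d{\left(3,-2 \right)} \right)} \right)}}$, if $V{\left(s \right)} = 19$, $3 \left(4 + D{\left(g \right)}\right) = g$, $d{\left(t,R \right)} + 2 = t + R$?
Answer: $- \frac{1}{2} \approx -0.5$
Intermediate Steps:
$C{\left(m \right)} = -21$ ($C{\left(m \right)} = 7 - 28 = -21$)
$d{\left(t,R \right)} = -2 + R + t$ ($d{\left(t,R \right)} = -2 + \left(t + R\right) = -2 + \left(R + t\right) = -2 + R + t$)
$D{\left(g \right)} = -4 + \frac{g}{3}$
$\frac{1}{C{\left(-10 \right)} + V{\left(D{\left(d{\left(3,-2 \right)} \right)} \right)}} = \frac{1}{-21 + 19} = \frac{1}{-2} = - \frac{1}{2}$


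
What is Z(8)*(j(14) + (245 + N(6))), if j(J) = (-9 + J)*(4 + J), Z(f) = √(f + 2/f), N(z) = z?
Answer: 341*√33/2 ≈ 979.45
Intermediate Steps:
Z(8)*(j(14) + (245 + N(6))) = √(8 + 2/8)*((-36 + 14² - 5*14) + (245 + 6)) = √(8 + 2*(⅛))*((-36 + 196 - 70) + 251) = √(8 + ¼)*(90 + 251) = √(33/4)*341 = (√33/2)*341 = 341*√33/2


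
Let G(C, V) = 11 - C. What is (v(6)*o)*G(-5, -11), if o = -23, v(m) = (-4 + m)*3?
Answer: -2208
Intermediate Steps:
v(m) = -12 + 3*m
(v(6)*o)*G(-5, -11) = ((-12 + 3*6)*(-23))*(11 - 1*(-5)) = ((-12 + 18)*(-23))*(11 + 5) = (6*(-23))*16 = -138*16 = -2208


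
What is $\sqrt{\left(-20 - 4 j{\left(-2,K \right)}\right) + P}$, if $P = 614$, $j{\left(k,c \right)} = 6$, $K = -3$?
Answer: $\sqrt{570} \approx 23.875$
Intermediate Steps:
$\sqrt{\left(-20 - 4 j{\left(-2,K \right)}\right) + P} = \sqrt{\left(-20 - 24\right) + 614} = \sqrt{-44 + 614} = \sqrt{570}$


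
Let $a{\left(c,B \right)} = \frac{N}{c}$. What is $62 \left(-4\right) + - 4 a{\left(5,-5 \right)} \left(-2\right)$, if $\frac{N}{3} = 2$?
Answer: $- \frac{1192}{5} \approx -238.4$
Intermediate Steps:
$N = 6$ ($N = 3 \cdot 2 = 6$)
$a{\left(c,B \right)} = \frac{6}{c}$
$62 \left(-4\right) + - 4 a{\left(5,-5 \right)} \left(-2\right) = 62 \left(-4\right) + - 4 \cdot \frac{6}{5} \left(-2\right) = -248 + - 4 \cdot 6 \cdot \frac{1}{5} \left(-2\right) = -248 + \left(-4\right) \frac{6}{5} \left(-2\right) = -248 - - \frac{48}{5} = -248 + \frac{48}{5} = - \frac{1192}{5}$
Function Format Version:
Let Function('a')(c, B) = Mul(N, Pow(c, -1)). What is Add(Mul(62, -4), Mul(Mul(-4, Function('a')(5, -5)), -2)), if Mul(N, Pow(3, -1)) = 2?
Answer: Rational(-1192, 5) ≈ -238.40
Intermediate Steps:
N = 6 (N = Mul(3, 2) = 6)
Function('a')(c, B) = Mul(6, Pow(c, -1))
Add(Mul(62, -4), Mul(Mul(-4, Function('a')(5, -5)), -2)) = Add(Mul(62, -4), Mul(Mul(-4, Mul(6, Pow(5, -1))), -2)) = Add(-248, Mul(Mul(-4, Mul(6, Rational(1, 5))), -2)) = Add(-248, Mul(Mul(-4, Rational(6, 5)), -2)) = Add(-248, Mul(Rational(-24, 5), -2)) = Add(-248, Rational(48, 5)) = Rational(-1192, 5)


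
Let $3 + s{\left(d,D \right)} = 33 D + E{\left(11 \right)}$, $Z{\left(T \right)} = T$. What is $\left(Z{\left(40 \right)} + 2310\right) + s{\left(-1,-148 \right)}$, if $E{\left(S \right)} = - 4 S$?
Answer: $-2581$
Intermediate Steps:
$s{\left(d,D \right)} = -47 + 33 D$ ($s{\left(d,D \right)} = -3 + \left(33 D - 44\right) = -3 + \left(-44 + 33 D\right) = -47 + 33 D$)
$\left(Z{\left(40 \right)} + 2310\right) + s{\left(-1,-148 \right)} = \left(40 + 2310\right) + \left(-47 + 33 \left(-148\right)\right) = 2350 - 4931 = -2581$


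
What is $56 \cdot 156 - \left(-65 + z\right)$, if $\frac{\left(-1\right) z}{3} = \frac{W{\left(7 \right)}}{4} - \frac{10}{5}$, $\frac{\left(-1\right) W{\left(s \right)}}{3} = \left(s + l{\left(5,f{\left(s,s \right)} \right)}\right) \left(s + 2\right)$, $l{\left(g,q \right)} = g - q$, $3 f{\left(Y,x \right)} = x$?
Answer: $\frac{34397}{4} \approx 8599.3$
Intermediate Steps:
$f{\left(Y,x \right)} = \frac{x}{3}$
$W{\left(s \right)} = - 3 \left(2 + s\right) \left(5 + \frac{2 s}{3}\right)$ ($W{\left(s \right)} = - 3 \left(s - \left(-5 + \frac{s}{3}\right)\right) \left(s + 2\right) = - 3 \left(s - \left(-5 + \frac{s}{3}\right)\right) \left(2 + s\right) = - 3 \left(5 + \frac{2 s}{3}\right) \left(2 + s\right) = - 3 \left(2 + s\right) \left(5 + \frac{2 s}{3}\right)$)
$z = \frac{807}{4}$ ($z = - 3 \left(\frac{-30 - 133 - 2 \cdot 7^{2}}{4} - \frac{10}{5}\right) = - 3 \left(\left(-30 - 133 - 98\right) \frac{1}{4} - 2\right) = - 3 \left(\left(-261\right) \frac{1}{4} - 2\right) = - 3 \left(- \frac{261}{4} - 2\right) = \left(-3\right) \left(- \frac{269}{4}\right) = \frac{807}{4} \approx 201.75$)
$56 \cdot 156 - \left(-65 + z\right) = 56 \cdot 156 + \left(65 - \frac{807}{4}\right) = 8736 + \left(65 - \frac{807}{4}\right) = 8736 - \frac{547}{4} = \frac{34397}{4}$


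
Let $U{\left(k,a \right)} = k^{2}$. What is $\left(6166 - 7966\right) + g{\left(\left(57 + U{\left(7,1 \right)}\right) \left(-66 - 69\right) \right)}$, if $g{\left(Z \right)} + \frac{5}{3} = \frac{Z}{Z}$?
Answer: $- \frac{5402}{3} \approx -1800.7$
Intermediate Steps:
$g{\left(Z \right)} = - \frac{2}{3}$ ($g{\left(Z \right)} = - \frac{5}{3} + \frac{Z}{Z} = - \frac{5}{3} + 1 = - \frac{2}{3}$)
$\left(6166 - 7966\right) + g{\left(\left(57 + U{\left(7,1 \right)}\right) \left(-66 - 69\right) \right)} = \left(6166 - 7966\right) - \frac{2}{3} = -1800 - \frac{2}{3} = - \frac{5402}{3}$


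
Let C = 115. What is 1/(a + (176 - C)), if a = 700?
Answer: 1/761 ≈ 0.0013141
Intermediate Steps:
1/(a + (176 - C)) = 1/(700 + (176 - 1*115)) = 1/(700 + (176 - 115)) = 1/(700 + 61) = 1/761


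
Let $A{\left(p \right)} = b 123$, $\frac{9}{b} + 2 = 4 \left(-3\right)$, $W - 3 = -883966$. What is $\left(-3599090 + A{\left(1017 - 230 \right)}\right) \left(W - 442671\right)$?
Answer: $\frac{33423460433339}{7} \approx 4.7748 \cdot 10^{12}$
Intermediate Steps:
$W = -883963$ ($W = 3 - 883966 = -883963$)
$b = - \frac{9}{14}$ ($b = \frac{9}{-2 + 4 \left(-3\right)} = \frac{9}{-2 - 12} = \frac{9}{-14} = 9 \left(- \frac{1}{14}\right) = - \frac{9}{14} \approx -0.64286$)
$A{\left(p \right)} = - \frac{1107}{14}$ ($A{\left(p \right)} = \left(- \frac{9}{14}\right) 123 = - \frac{1107}{14}$)
$\left(-3599090 + A{\left(1017 - 230 \right)}\right) \left(W - 442671\right) = \left(-3599090 - \frac{1107}{14}\right) \left(-883963 - 442671\right) = \left(- \frac{50388367}{14}\right) \left(-1326634\right) = \frac{33423460433339}{7}$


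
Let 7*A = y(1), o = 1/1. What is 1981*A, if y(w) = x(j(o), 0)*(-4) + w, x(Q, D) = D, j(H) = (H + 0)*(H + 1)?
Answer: 283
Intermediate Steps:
o = 1
j(H) = H*(1 + H)
y(w) = w (y(w) = 0*(-4) + w = 0 + w = w)
A = ⅐ (A = (⅐)*1 = ⅐ ≈ 0.14286)
1981*A = 1981*(⅐) = 283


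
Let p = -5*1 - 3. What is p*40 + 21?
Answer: -299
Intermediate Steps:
p = -8 (p = -5 - 3 = -8)
p*40 + 21 = -8*40 + 21 = -320 + 21 = -299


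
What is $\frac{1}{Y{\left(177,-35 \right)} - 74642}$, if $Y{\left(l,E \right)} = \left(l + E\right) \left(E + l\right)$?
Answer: $- \frac{1}{54478} \approx -1.8356 \cdot 10^{-5}$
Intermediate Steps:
$Y{\left(l,E \right)} = \left(E + l\right)^{2}$ ($Y{\left(l,E \right)} = \left(E + l\right) \left(E + l\right) = \left(E + l\right)^{2}$)
$\frac{1}{Y{\left(177,-35 \right)} - 74642} = \frac{1}{\left(-35 + 177\right)^{2} - 74642} = \frac{1}{142^{2} - 74642} = \frac{1}{20164 - 74642} = \frac{1}{-54478} = - \frac{1}{54478}$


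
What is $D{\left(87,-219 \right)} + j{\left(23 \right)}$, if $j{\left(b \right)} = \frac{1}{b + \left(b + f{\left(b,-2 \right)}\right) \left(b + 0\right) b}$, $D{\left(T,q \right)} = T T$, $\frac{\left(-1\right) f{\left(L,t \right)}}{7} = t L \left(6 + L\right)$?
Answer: $\frac{37481627449}{4951992} \approx 7569.0$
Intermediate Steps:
$f{\left(L,t \right)} = - 7 L t \left(6 + L\right)$ ($f{\left(L,t \right)} = - 7 t L \left(6 + L\right) = - 7 L t \left(6 + L\right)$)
$D{\left(T,q \right)} = T^{2}$
$j{\left(b \right)} = \frac{1}{b + b^{2} \left(b + 14 b \left(6 + b\right)\right)}$ ($j{\left(b \right)} = \frac{1}{b + \left(b - 7 b \left(-2\right) \left(6 + b\right)\right) \left(b + 0\right) b} = \frac{1}{b + \left(b + 14 b \left(6 + b\right)\right) b b} = \frac{1}{b + b \left(b + 14 b \left(6 + b\right)\right) b} = \frac{1}{b + b^{2} \left(b + 14 b \left(6 + b\right)\right)}$)
$D{\left(87,-219 \right)} + j{\left(23 \right)} = 87^{2} + \frac{1}{23 + 14 \cdot 23^{4} + 85 \cdot 23^{3}} = 7569 + \frac{1}{23 + 14 \cdot 279841 + 85 \cdot 12167} = 7569 + \frac{1}{23 + 3917774 + 1034195} = 7569 + \frac{1}{4951992} = \frac{37481627449}{4951992}$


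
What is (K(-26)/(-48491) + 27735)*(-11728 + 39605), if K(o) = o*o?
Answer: 37491699495293/48491 ≈ 7.7317e+8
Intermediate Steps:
K(o) = o²
(K(-26)/(-48491) + 27735)*(-11728 + 39605) = ((-26)²/(-48491) + 27735)*(-11728 + 39605) = (676*(-1/48491) + 27735)*27877 = (-676/48491 + 27735)*27877 = (1344897209/48491)*27877 = 37491699495293/48491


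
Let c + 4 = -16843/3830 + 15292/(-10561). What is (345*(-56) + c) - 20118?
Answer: -1595611311743/40448630 ≈ -39448.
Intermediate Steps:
c = -398241803/40448630 (c = -4 + (-16843/3830 + 15292/(-10561)) = -4 + (-16843*1/3830 + 15292*(-1/10561)) = -4 + (-16843/3830 - 15292/10561) = -4 - 236447283/40448630 = -398241803/40448630 ≈ -9.8456)
(345*(-56) + c) - 20118 = (345*(-56) - 398241803/40448630) - 20118 = (-19320 - 398241803/40448630) - 20118 = -781865773403/40448630 - 20118 = -1595611311743/40448630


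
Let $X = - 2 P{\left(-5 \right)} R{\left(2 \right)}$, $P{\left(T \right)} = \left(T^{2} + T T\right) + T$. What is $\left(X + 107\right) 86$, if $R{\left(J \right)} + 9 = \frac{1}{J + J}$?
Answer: $76927$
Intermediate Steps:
$R{\left(J \right)} = -9 + \frac{1}{2 J}$ ($R{\left(J \right)} = -9 + \frac{1}{J + J} = -9 + \frac{1}{2 J}$)
$P{\left(T \right)} = T + 2 T^{2}$ ($P{\left(T \right)} = \left(T^{2} + T^{2}\right) + T = 2 T^{2} + T = T + 2 T^{2}$)
$X = \frac{1575}{2}$ ($X = - 2 \left(- 5 \left(1 + 2 \left(-5\right)\right)\right) \left(-9 + \frac{1}{2 \cdot 2}\right) = - 2 \left(- 5 \left(1 - 10\right)\right) \left(-9 + \frac{1}{2} \cdot \frac{1}{2}\right) = - 2 \left(\left(-5\right) \left(-9\right)\right) \left(-9 + \frac{1}{4}\right) = \left(-2\right) 45 \left(- \frac{35}{4}\right) = \left(-90\right) \left(- \frac{35}{4}\right) = \frac{1575}{2} \approx 787.5$)
$\left(X + 107\right) 86 = \left(\frac{1575}{2} + 107\right) 86 = \frac{1789}{2} \cdot 86 = 76927$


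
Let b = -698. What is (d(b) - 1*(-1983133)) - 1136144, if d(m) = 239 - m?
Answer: 847926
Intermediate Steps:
(d(b) - 1*(-1983133)) - 1136144 = ((239 - 1*(-698)) - 1*(-1983133)) - 1136144 = ((239 + 698) + 1983133) - 1136144 = (937 + 1983133) - 1136144 = 1984070 - 1136144 = 847926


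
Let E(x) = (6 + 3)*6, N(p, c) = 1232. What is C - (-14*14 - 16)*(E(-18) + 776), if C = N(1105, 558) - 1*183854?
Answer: -6662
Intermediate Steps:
E(x) = 54 (E(x) = 9*6 = 54)
C = -182622 (C = 1232 - 1*183854 = 1232 - 183854 = -182622)
C - (-14*14 - 16)*(E(-18) + 776) = -182622 - (-14*14 - 16)*(54 + 776) = -182622 - (-196 - 16)*830 = -182622 - (-212)*830 = -182622 - 1*(-175960) = -182622 + 175960 = -6662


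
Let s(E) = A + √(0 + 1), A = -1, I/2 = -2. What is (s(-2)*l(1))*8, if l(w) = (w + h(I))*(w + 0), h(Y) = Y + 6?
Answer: 0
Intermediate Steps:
I = -4 (I = 2*(-2) = -4)
h(Y) = 6 + Y
l(w) = w*(2 + w) (l(w) = (w + (6 - 4))*(w + 0) = (w + 2)*w = (2 + w)*w = w*(2 + w))
s(E) = 0 (s(E) = -1 + √(0 + 1) = -1 + √1 = -1 + 1 = 0)
(s(-2)*l(1))*8 = (0*(1*(2 + 1)))*8 = (0*(1*3))*8 = (0*3)*8 = 0*8 = 0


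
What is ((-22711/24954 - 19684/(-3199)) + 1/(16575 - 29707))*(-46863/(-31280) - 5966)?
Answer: -73244757366036598849/2342200091461440 ≈ -31272.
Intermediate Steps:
((-22711/24954 - 19684/(-3199)) + 1/(16575 - 29707))*(-46863/(-31280) - 5966) = ((-22711*1/24954 - 19684*(-1/3199)) + 1/(-13132))*(-46863*(-1/31280) - 5966) = ((-22711/24954 + 2812/457) - 1/13132)*(46863/31280 - 5966) = (59791721/11403978 - 1/13132)*(-186569617/31280) = (392586738097/74878519548)*(-186569617/31280) = -73244757366036598849/2342200091461440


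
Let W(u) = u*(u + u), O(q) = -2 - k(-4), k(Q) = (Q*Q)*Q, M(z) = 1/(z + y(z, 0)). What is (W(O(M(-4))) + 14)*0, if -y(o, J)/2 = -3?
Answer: 0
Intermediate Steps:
y(o, J) = 6 (y(o, J) = -2*(-3) = 6)
M(z) = 1/(6 + z) (M(z) = 1/(z + 6) = 1/(6 + z))
k(Q) = Q³ (k(Q) = Q²*Q = Q³)
O(q) = 62 (O(q) = -2 - 1*(-4)³ = -2 - 1*(-64) = -2 + 64 = 62)
W(u) = 2*u² (W(u) = u*(2*u) = 2*u²)
(W(O(M(-4))) + 14)*0 = (2*62² + 14)*0 = (2*3844 + 14)*0 = (7688 + 14)*0 = 7702*0 = 0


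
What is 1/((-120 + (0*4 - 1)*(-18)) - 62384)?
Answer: -1/62486 ≈ -1.6004e-5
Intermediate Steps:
1/((-120 + (0*4 - 1)*(-18)) - 62384) = 1/((-120 + (0 - 1)*(-18)) - 62384) = 1/((-120 - 1*(-18)) - 62384) = 1/((-120 + 18) - 62384) = 1/(-102 - 62384) = 1/(-62486) = -1/62486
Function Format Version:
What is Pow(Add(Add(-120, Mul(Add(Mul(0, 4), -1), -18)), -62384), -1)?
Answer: Rational(-1, 62486) ≈ -1.6004e-5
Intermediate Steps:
Pow(Add(Add(-120, Mul(Add(Mul(0, 4), -1), -18)), -62384), -1) = Pow(Add(Add(-120, Mul(Add(0, -1), -18)), -62384), -1) = Pow(Add(Add(-120, Mul(-1, -18)), -62384), -1) = Pow(Add(Add(-120, 18), -62384), -1) = Pow(Add(-102, -62384), -1) = Pow(-62486, -1) = Rational(-1, 62486)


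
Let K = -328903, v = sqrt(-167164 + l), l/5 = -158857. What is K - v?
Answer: -328903 - I*sqrt(961449) ≈ -3.289e+5 - 980.54*I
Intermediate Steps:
l = -794285 (l = 5*(-158857) = -794285)
v = I*sqrt(961449) (v = sqrt(-167164 - 794285) = sqrt(-961449) = I*sqrt(961449) ≈ 980.54*I)
K - v = -328903 - I*sqrt(961449)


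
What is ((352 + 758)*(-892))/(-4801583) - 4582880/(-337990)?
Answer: 2233972935784/162288703817 ≈ 13.765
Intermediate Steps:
((352 + 758)*(-892))/(-4801583) - 4582880/(-337990) = (1110*(-892))*(-1/4801583) - 4582880*(-1/337990) = -990120*(-1/4801583) + 458288/33799 = 990120/4801583 + 458288/33799 = 2233972935784/162288703817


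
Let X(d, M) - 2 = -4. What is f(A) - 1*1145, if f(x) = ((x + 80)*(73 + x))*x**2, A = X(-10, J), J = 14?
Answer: 21007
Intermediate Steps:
X(d, M) = -2 (X(d, M) = 2 - 4 = -2)
A = -2
f(x) = x**2*(73 + x)*(80 + x) (f(x) = ((80 + x)*(73 + x))*x**2 = ((73 + x)*(80 + x))*x**2 = x**2*(73 + x)*(80 + x))
f(A) - 1*1145 = (-2)**2*(5840 + (-2)**2 + 153*(-2)) - 1*1145 = 4*(5840 + 4 - 306) - 1145 = 4*5538 - 1145 = 22152 - 1145 = 21007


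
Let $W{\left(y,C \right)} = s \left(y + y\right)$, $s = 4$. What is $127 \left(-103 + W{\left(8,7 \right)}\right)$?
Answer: $-4953$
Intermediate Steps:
$W{\left(y,C \right)} = 8 y$ ($W{\left(y,C \right)} = 4 \left(y + y\right) = 4 \cdot 2 y = 8 y$)
$127 \left(-103 + W{\left(8,7 \right)}\right) = 127 \left(-103 + 8 \cdot 8\right) = 127 \left(-103 + 64\right) = 127 \left(-39\right) = -4953$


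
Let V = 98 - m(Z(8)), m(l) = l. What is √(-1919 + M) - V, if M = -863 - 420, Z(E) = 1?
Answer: -97 + I*√3202 ≈ -97.0 + 56.586*I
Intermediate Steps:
M = -1283
V = 97 (V = 98 - 1*1 = 98 - 1 = 97)
√(-1919 + M) - V = √(-1919 - 1283) - 1*97 = √(-3202) - 97 = I*√3202 - 97 = -97 + I*√3202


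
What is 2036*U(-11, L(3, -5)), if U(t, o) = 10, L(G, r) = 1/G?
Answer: 20360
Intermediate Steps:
2036*U(-11, L(3, -5)) = 2036*10 = 20360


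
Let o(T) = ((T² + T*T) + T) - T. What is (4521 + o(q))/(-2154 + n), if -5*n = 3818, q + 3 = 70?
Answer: -67495/14588 ≈ -4.6267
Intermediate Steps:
q = 67 (q = -3 + 70 = 67)
n = -3818/5 (n = -⅕*3818 = -3818/5 ≈ -763.60)
o(T) = 2*T² (o(T) = ((T² + T²) + T) - T = (2*T² + T) - T = (T + 2*T²) - T = 2*T²)
(4521 + o(q))/(-2154 + n) = (4521 + 2*67²)/(-2154 - 3818/5) = (4521 + 2*4489)/(-14588/5) = (4521 + 8978)*(-5/14588) = 13499*(-5/14588) = -67495/14588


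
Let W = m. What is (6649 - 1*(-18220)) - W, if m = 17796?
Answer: 7073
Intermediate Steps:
W = 17796
(6649 - 1*(-18220)) - W = (6649 - 1*(-18220)) - 1*17796 = (6649 + 18220) - 17796 = 24869 - 17796 = 7073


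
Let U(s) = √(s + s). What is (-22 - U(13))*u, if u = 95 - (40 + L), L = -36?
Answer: -2002 - 91*√26 ≈ -2466.0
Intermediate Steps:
U(s) = √2*√s (U(s) = √(2*s) = √2*√s)
u = 91 (u = 95 - (40 - 36) = 95 - 1*4 = 95 - 4 = 91)
(-22 - U(13))*u = (-22 - √2*√13)*91 = (-22 - √26)*91 = -2002 - 91*√26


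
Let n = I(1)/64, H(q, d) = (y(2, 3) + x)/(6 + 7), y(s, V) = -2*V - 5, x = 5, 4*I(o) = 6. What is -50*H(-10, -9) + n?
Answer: 38439/1664 ≈ 23.100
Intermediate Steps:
I(o) = 3/2 (I(o) = (1/4)*6 = 3/2)
y(s, V) = -5 - 2*V
H(q, d) = -6/13 (H(q, d) = ((-5 - 2*3) + 5)/(6 + 7) = ((-5 - 6) + 5)/13 = (-11 + 5)*(1/13) = -6*1/13 = -6/13)
n = 3/128 (n = (3/2)/64 = (3/2)*(1/64) = 3/128 ≈ 0.023438)
-50*H(-10, -9) + n = -50*(-6/13) + 3/128 = 300/13 + 3/128 = 38439/1664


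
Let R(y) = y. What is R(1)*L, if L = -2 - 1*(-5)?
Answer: 3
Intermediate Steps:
L = 3 (L = -2 + 5 = 3)
R(1)*L = 1*3 = 3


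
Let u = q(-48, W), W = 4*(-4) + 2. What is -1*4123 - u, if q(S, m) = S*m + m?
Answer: -4781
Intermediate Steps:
W = -14 (W = -16 + 2 = -14)
q(S, m) = m + S*m
u = 658 (u = -14*(1 - 48) = -14*(-47) = 658)
-1*4123 - u = -1*4123 - 1*658 = -4123 - 658 = -4781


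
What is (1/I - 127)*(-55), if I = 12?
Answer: 83765/12 ≈ 6980.4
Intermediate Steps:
(1/I - 127)*(-55) = (1/12 - 127)*(-55) = -1523/12*(-55) = 83765/12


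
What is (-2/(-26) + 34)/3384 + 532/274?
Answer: 11762563/6026904 ≈ 1.9517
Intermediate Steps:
(-2/(-26) + 34)/3384 + 532/274 = (-2*(-1/26) + 34)*(1/3384) + 532*(1/274) = (1/13 + 34)*(1/3384) + 266/137 = (443/13)*(1/3384) + 266/137 = 443/43992 + 266/137 = 11762563/6026904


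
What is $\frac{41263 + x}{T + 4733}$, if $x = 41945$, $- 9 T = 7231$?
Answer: $\frac{374436}{17683} \approx 21.175$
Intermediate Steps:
$T = - \frac{7231}{9}$ ($T = \left(- \frac{1}{9}\right) 7231 = - \frac{7231}{9} \approx -803.44$)
$\frac{41263 + x}{T + 4733} = \frac{41263 + 41945}{- \frac{7231}{9} + 4733} = \frac{83208}{\frac{35366}{9}} = 83208 \cdot \frac{9}{35366} = \frac{374436}{17683}$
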